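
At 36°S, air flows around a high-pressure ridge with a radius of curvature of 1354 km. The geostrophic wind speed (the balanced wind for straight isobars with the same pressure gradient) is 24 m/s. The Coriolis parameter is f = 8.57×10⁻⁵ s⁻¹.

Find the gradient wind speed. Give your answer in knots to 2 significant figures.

66 knots

Around a high, pressure-gradient force acts outward with centrifugal, so Coriolis balances both:
fV = (1/ρ)|∂P/∂n| + V²/R  →  V² − fR·V + fR·V_g = 0
With fR = 8.57×10⁻⁵ × 1354×10³ m = 116 m/s:
V = [fR − √((fR)² − 4 fR V_g)]/2 = [116 − √(116² − 4×116×24)]/2 = 33.9 m/s
Supergeostrophic (V > V_g = 24 m/s), as expected around a high.
Converting: 33.9 m/s × 1.944 = 66 knots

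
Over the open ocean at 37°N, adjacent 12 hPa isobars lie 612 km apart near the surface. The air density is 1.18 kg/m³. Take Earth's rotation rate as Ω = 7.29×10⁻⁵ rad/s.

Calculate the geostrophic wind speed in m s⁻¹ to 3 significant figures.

18.9 m s⁻¹

Coriolis parameter at 37°N:
f = 2Ω sin φ = 2 × 7.29×10⁻⁵ × sin 37° = 8.77×10⁻⁵ s⁻¹
Pressure gradient: |∂P/∂n| = 1200 Pa / 612000 m = 1.96×10⁻³ Pa/m
Geostrophic balance (pressure-gradient force = Coriolis force):
V_g = (1/(fρ)) |∂P/∂n| = 1.96×10⁻³ / (8.77×10⁻⁵ × 1.18) = 18.9 m/s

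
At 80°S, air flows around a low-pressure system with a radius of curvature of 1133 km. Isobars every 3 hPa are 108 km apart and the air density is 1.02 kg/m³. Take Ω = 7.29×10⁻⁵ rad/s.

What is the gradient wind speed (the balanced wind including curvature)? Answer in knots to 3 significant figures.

Coriolis parameter at 80°S:
f = 2Ω sin φ = 2 × 7.29×10⁻⁵ × sin 80° = 1.44×10⁻⁴ s⁻¹
Pressure gradient: |∂P/∂n| = 300 Pa / 108000 m = 2.78×10⁻³ Pa/m
Geostrophic speed: V_g = |∂P/∂n|/(fρ) = 2.78×10⁻³/(1.44×10⁻⁴ × 1.02) = 19.0 m/s
Around a low, centrifugal force acts outward with Coriolis, so pressure-gradient force balances both:
(1/ρ)|∂P/∂n| = fV + V²/R  →  V² + fR·V − fR·V_g = 0
With fR = 1.44×10⁻⁴ × 1133×10³ m = 163 m/s:
V = [−fR + √((fR)² + 4 fR V_g)]/2 = [−163 + √(163² + 4×163×19)]/2 = 17.2 m/s
Subgeostrophic (V < V_g = 19 m/s), as expected around a low.
Converting: 17.2 m/s × 1.944 = 33.4 knots

33.4 knots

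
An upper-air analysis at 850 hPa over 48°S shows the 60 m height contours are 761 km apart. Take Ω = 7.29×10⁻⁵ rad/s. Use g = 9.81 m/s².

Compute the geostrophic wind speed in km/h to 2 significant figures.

26 km/h

Coriolis parameter at 48°S:
f = 2Ω sin φ = 2 × 7.29×10⁻⁵ × sin 48° = 1.08×10⁻⁴ s⁻¹
Height gradient: |∂Z/∂n| = 60 m / 761000 m = 7.88×10⁻⁵
On a pressure surface, geostrophic balance gives V_g = (g/f)|∂Z/∂n|:
V_g = 9.81 × 7.88×10⁻⁵ / 1.08×10⁻⁴ = 7.14 m/s
Converting: 7.14 m/s × 3.6 = 26 km/h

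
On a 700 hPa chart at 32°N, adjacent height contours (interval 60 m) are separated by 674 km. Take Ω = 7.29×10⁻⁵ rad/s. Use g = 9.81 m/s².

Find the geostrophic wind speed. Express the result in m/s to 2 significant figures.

Coriolis parameter at 32°N:
f = 2Ω sin φ = 2 × 7.29×10⁻⁵ × sin 32° = 7.73×10⁻⁵ s⁻¹
Height gradient: |∂Z/∂n| = 60 m / 674000 m = 8.90×10⁻⁵
On a pressure surface, geostrophic balance gives V_g = (g/f)|∂Z/∂n|:
V_g = 9.81 × 8.90×10⁻⁵ / 7.73×10⁻⁵ = 11.3 m/s

11 m/s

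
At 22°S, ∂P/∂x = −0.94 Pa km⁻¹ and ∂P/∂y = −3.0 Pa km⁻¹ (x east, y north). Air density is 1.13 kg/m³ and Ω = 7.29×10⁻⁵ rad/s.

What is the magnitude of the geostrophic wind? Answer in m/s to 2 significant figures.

51 m/s

Coriolis parameter at 22°S:
f = 2Ω sin φ = 2 × 7.29×10⁻⁵ × sin 22° = 5.46×10⁻⁵ s⁻¹
In the Southern Hemisphere f is negative: f = −5.46×10⁻⁵ s⁻¹.
Component geostrophic relations (x east, y north):
u_g = −(1/(fρ)) ∂P/∂y,  v_g = (1/(fρ)) ∂P/∂x
u_g = −(−3.0×10⁻³)/(−5.46×10⁻⁵ × 1.13) = −48.6 m/s;  v_g = (−0.94×10⁻³)/(−5.46×10⁻⁵ × 1.13) = 15.2 m/s
|V_g| = √(u_g² + v_g²) = 50.9 m/s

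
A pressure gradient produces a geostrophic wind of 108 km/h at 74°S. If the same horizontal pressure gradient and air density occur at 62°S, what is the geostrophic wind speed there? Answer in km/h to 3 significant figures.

118 km/h

With the same pressure gradient and density, V_g ∝ 1/f ∝ 1/sin φ.
V₂ = V₁ · sin φ₁ / sin φ₂ = 108 × sin 74° / sin 62°
V₂ = 108 × 0.9613/0.8829 = 118 km/h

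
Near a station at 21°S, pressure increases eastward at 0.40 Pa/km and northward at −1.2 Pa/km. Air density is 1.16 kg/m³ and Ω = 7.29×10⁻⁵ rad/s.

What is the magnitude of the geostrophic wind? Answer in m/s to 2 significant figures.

Coriolis parameter at 21°S:
f = 2Ω sin φ = 2 × 7.29×10⁻⁵ × sin 21° = 5.23×10⁻⁵ s⁻¹
In the Southern Hemisphere f is negative: f = −5.23×10⁻⁵ s⁻¹.
Component geostrophic relations (x east, y north):
u_g = −(1/(fρ)) ∂P/∂y,  v_g = (1/(fρ)) ∂P/∂x
u_g = −(−1.2×10⁻³)/(−5.23×10⁻⁵ × 1.16) = −19.8 m/s;  v_g = (0.40×10⁻³)/(−5.23×10⁻⁵ × 1.16) = −6.60 m/s
|V_g| = √(u_g² + v_g²) = 20.9 m/s

21 m/s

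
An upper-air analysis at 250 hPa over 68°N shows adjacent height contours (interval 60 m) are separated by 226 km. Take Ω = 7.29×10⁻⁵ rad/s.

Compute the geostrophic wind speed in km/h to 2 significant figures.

69 km/h

Coriolis parameter at 68°N:
f = 2Ω sin φ = 2 × 7.29×10⁻⁵ × sin 68° = 1.35×10⁻⁴ s⁻¹
Height gradient: |∂Z/∂n| = 60 m / 226000 m = 2.65×10⁻⁴
On a pressure surface, geostrophic balance gives V_g = (g/f)|∂Z/∂n|:
V_g = 9.81 × 2.65×10⁻⁴ / 1.35×10⁻⁴ = 19.3 m/s
Converting: 19.3 m/s × 3.6 = 69 km/h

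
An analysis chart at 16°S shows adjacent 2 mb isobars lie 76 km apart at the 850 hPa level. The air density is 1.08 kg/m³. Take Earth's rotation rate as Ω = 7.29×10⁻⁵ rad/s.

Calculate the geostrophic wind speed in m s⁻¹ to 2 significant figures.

Coriolis parameter at 16°S:
f = 2Ω sin φ = 2 × 7.29×10⁻⁵ × sin 16° = 4.02×10⁻⁵ s⁻¹
Pressure gradient: |∂P/∂n| = 200 Pa / 76000 m = 2.63×10⁻³ Pa/m
Geostrophic balance (pressure-gradient force = Coriolis force):
V_g = (1/(fρ)) |∂P/∂n| = 2.63×10⁻³ / (4.02×10⁻⁵ × 1.08) = 60.6 m/s

61 m s⁻¹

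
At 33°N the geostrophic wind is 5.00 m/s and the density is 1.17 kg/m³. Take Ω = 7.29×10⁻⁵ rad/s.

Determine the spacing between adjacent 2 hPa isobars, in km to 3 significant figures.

Coriolis parameter at 33°N:
f = 2Ω sin φ = 2 × 7.29×10⁻⁵ × sin 33° = 7.94×10⁻⁵ s⁻¹
Geostrophic balance rearranged: |∂P/∂n| = f ρ V_g
|∂P/∂n| = 7.94×10⁻⁵ × 1.17 × 5.00 = 4.65×10⁻⁴ Pa/m
Isobar spacing: Δn = ΔP/|∂P/∂n| = 200 Pa / 4.65×10⁻⁴ Pa/m = 430534 m ≈ 431 km

431 km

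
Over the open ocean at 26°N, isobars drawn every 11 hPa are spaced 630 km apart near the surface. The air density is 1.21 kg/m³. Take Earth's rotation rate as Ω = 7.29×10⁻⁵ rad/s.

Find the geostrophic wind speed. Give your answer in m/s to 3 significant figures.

22.6 m/s

Coriolis parameter at 26°N:
f = 2Ω sin φ = 2 × 7.29×10⁻⁵ × sin 26° = 6.39×10⁻⁵ s⁻¹
Pressure gradient: |∂P/∂n| = 1100 Pa / 630000 m = 1.75×10⁻³ Pa/m
Geostrophic balance (pressure-gradient force = Coriolis force):
V_g = (1/(fρ)) |∂P/∂n| = 1.75×10⁻³ / (6.39×10⁻⁵ × 1.21) = 22.6 m/s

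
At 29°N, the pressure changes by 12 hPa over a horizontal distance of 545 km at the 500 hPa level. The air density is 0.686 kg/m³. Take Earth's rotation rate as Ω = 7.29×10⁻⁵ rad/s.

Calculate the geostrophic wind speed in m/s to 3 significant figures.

Coriolis parameter at 29°N:
f = 2Ω sin φ = 2 × 7.29×10⁻⁵ × sin 29° = 7.07×10⁻⁵ s⁻¹
Pressure gradient: |∂P/∂n| = 1200 Pa / 545000 m = 2.20×10⁻³ Pa/m
Geostrophic balance (pressure-gradient force = Coriolis force):
V_g = (1/(fρ)) |∂P/∂n| = 2.20×10⁻³ / (7.07×10⁻⁵ × 0.686) = 45.4 m/s

45.4 m/s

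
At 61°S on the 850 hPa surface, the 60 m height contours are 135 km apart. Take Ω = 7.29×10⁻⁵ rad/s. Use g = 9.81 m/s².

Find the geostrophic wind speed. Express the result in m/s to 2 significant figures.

Coriolis parameter at 61°S:
f = 2Ω sin φ = 2 × 7.29×10⁻⁵ × sin 61° = 1.28×10⁻⁴ s⁻¹
Height gradient: |∂Z/∂n| = 60 m / 135000 m = 4.44×10⁻⁴
On a pressure surface, geostrophic balance gives V_g = (g/f)|∂Z/∂n|:
V_g = 9.81 × 4.44×10⁻⁴ / 1.28×10⁻⁴ = 34.2 m/s

34 m/s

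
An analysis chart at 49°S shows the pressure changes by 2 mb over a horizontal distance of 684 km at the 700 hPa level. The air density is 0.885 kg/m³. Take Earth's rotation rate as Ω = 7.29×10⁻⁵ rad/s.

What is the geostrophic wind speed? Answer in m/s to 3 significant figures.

3.00 m/s

Coriolis parameter at 49°S:
f = 2Ω sin φ = 2 × 7.29×10⁻⁵ × sin 49° = 1.10×10⁻⁴ s⁻¹
Pressure gradient: |∂P/∂n| = 200 Pa / 684000 m = 2.92×10⁻⁴ Pa/m
Geostrophic balance (pressure-gradient force = Coriolis force):
V_g = (1/(fρ)) |∂P/∂n| = 2.92×10⁻⁴ / (1.10×10⁻⁴ × 0.885) = 3.00 m/s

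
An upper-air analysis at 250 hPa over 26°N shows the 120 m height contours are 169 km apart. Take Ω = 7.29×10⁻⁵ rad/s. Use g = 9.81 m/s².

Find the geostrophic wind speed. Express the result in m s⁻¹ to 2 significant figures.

Coriolis parameter at 26°N:
f = 2Ω sin φ = 2 × 7.29×10⁻⁵ × sin 26° = 6.39×10⁻⁵ s⁻¹
Height gradient: |∂Z/∂n| = 120 m / 169000 m = 7.10×10⁻⁴
On a pressure surface, geostrophic balance gives V_g = (g/f)|∂Z/∂n|:
V_g = 9.81 × 7.10×10⁻⁴ / 6.39×10⁻⁵ = 109 m/s

110 m s⁻¹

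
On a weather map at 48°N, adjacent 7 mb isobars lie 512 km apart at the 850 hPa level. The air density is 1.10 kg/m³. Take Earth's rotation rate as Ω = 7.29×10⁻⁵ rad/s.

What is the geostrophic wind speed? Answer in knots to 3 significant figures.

Coriolis parameter at 48°N:
f = 2Ω sin φ = 2 × 7.29×10⁻⁵ × sin 48° = 1.08×10⁻⁴ s⁻¹
Pressure gradient: |∂P/∂n| = 700 Pa / 512000 m = 1.37×10⁻³ Pa/m
Geostrophic balance (pressure-gradient force = Coriolis force):
V_g = (1/(fρ)) |∂P/∂n| = 1.37×10⁻³ / (1.08×10⁻⁴ × 1.10) = 11.5 m/s
Converting: 11.5 m/s × 1.944 = 22.3 knots

22.3 knots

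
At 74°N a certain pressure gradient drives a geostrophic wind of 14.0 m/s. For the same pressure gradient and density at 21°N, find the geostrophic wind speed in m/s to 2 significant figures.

38 m/s

With the same pressure gradient and density, V_g ∝ 1/f ∝ 1/sin φ.
V₂ = V₁ · sin φ₁ / sin φ₂ = 14.0 × sin 74° / sin 21°
V₂ = 14.0 × 0.9613/0.3584 = 38 m/s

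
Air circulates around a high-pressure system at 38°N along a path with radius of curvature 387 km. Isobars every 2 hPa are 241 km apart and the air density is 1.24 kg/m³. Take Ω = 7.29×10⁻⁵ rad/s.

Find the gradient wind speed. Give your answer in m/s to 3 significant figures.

Coriolis parameter at 38°N:
f = 2Ω sin φ = 2 × 7.29×10⁻⁵ × sin 38° = 8.98×10⁻⁵ s⁻¹
Pressure gradient: |∂P/∂n| = 200 Pa / 241000 m = 8.30×10⁻⁴ Pa/m
Geostrophic speed: V_g = |∂P/∂n|/(fρ) = 8.30×10⁻⁴/(8.98×10⁻⁵ × 1.24) = 7.46 m/s
Around a high, pressure-gradient force acts outward with centrifugal, so Coriolis balances both:
fV = (1/ρ)|∂P/∂n| + V²/R  →  V² − fR·V + fR·V_g = 0
With fR = 8.98×10⁻⁵ × 387×10³ m = 34.7 m/s:
V = [fR − √((fR)² − 4 fR V_g)]/2 = [34.7 − √(34.7² − 4×34.7×7.46)]/2 = 10.8 m/s
Supergeostrophic (V > V_g = 7.46 m/s), as expected around a high.

10.8 m/s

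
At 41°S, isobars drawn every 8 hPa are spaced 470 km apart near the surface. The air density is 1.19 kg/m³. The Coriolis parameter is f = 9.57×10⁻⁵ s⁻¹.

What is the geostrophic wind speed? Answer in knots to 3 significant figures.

Pressure gradient: |∂P/∂n| = 800 Pa / 470000 m = 1.70×10⁻³ Pa/m
Geostrophic balance (pressure-gradient force = Coriolis force):
V_g = (1/(fρ)) |∂P/∂n| = 1.70×10⁻³ / (9.57×10⁻⁵ × 1.19) = 14.9 m/s
Converting: 14.9 m/s × 1.944 = 29.1 knots

29.1 knots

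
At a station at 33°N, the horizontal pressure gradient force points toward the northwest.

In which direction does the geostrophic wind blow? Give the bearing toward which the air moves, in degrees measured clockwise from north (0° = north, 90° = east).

045°

The pressure-gradient force points toward the northwest (bearing 315°).
Geostrophic balance: in the Northern Hemisphere the Coriolis force deflects motion to the right, so the geostrophic wind blows 90° to the right of the pressure-gradient force (low pressure on the left).
Rotating 315° by 90° clockwise gives 045° — the wind blows toward the northeast.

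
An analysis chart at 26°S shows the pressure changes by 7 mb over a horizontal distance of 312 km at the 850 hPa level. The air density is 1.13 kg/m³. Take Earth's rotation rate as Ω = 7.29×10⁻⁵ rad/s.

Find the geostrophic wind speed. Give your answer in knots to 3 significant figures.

60.4 knots

Coriolis parameter at 26°S:
f = 2Ω sin φ = 2 × 7.29×10⁻⁵ × sin 26° = 6.39×10⁻⁵ s⁻¹
Pressure gradient: |∂P/∂n| = 700 Pa / 312000 m = 2.24×10⁻³ Pa/m
Geostrophic balance (pressure-gradient force = Coriolis force):
V_g = (1/(fρ)) |∂P/∂n| = 2.24×10⁻³ / (6.39×10⁻⁵ × 1.13) = 31.1 m/s
Converting: 31.1 m/s × 1.944 = 60.4 knots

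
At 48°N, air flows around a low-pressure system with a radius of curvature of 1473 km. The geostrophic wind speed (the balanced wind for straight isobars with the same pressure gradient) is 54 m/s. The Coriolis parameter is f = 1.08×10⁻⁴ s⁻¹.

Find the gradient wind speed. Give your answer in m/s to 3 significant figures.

42.6 m/s

Around a low, centrifugal force acts outward with Coriolis, so pressure-gradient force balances both:
(1/ρ)|∂P/∂n| = fV + V²/R  →  V² + fR·V − fR·V_g = 0
With fR = 1.08×10⁻⁴ × 1473×10³ m = 159 m/s:
V = [−fR + √((fR)² + 4 fR V_g)]/2 = [−159 + √(159² + 4×159×54)]/2 = 42.6 m/s
Subgeostrophic (V < V_g = 54 m/s), as expected around a low.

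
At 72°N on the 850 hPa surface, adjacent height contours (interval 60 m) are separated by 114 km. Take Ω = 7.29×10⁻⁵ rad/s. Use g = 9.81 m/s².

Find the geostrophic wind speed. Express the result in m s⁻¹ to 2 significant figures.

Coriolis parameter at 72°N:
f = 2Ω sin φ = 2 × 7.29×10⁻⁵ × sin 72° = 1.39×10⁻⁴ s⁻¹
Height gradient: |∂Z/∂n| = 60 m / 114000 m = 5.26×10⁻⁴
On a pressure surface, geostrophic balance gives V_g = (g/f)|∂Z/∂n|:
V_g = 9.81 × 5.26×10⁻⁴ / 1.39×10⁻⁴ = 37.2 m/s

37 m s⁻¹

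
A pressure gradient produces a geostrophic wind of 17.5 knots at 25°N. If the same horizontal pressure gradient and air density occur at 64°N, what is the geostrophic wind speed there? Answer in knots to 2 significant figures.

With the same pressure gradient and density, V_g ∝ 1/f ∝ 1/sin φ.
V₂ = V₁ · sin φ₁ / sin φ₂ = 17.5 × sin 25° / sin 64°
V₂ = 17.5 × 0.4226/0.8988 = 8.2 knots

8.2 knots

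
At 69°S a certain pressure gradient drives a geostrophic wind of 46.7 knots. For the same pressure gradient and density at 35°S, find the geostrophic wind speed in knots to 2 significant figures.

With the same pressure gradient and density, V_g ∝ 1/f ∝ 1/sin φ.
V₂ = V₁ · sin φ₁ / sin φ₂ = 46.7 × sin 69° / sin 35°
V₂ = 46.7 × 0.9336/0.5736 = 76 knots

76 knots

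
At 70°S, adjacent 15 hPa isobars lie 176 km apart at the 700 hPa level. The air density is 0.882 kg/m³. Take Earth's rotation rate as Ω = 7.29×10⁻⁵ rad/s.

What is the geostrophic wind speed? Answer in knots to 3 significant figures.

137 knots

Coriolis parameter at 70°S:
f = 2Ω sin φ = 2 × 7.29×10⁻⁵ × sin 70° = 1.37×10⁻⁴ s⁻¹
Pressure gradient: |∂P/∂n| = 1500 Pa / 176000 m = 8.52×10⁻³ Pa/m
Geostrophic balance (pressure-gradient force = Coriolis force):
V_g = (1/(fρ)) |∂P/∂n| = 8.52×10⁻³ / (1.37×10⁻⁴ × 0.882) = 70.5 m/s
Converting: 70.5 m/s × 1.944 = 137 knots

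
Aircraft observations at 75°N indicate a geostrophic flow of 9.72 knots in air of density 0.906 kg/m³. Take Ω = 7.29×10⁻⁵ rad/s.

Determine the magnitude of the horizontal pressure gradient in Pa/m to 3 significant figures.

6.38×10⁻⁴ Pa/m

Coriolis parameter at 75°N:
f = 2Ω sin φ = 2 × 7.29×10⁻⁵ × sin 75° = 1.41×10⁻⁴ s⁻¹
Wind speed in SI: 9.72 knots = 5.00 m/s
Geostrophic balance rearranged: |∂P/∂n| = f ρ V_g
|∂P/∂n| = 1.41×10⁻⁴ × 0.906 × 5.00 = 6.38×10⁻⁴ Pa/m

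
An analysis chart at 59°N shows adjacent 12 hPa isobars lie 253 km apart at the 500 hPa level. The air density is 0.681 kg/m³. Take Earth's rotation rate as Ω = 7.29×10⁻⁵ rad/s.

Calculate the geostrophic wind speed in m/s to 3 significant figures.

Coriolis parameter at 59°N:
f = 2Ω sin φ = 2 × 7.29×10⁻⁵ × sin 59° = 1.25×10⁻⁴ s⁻¹
Pressure gradient: |∂P/∂n| = 1200 Pa / 253000 m = 4.74×10⁻³ Pa/m
Geostrophic balance (pressure-gradient force = Coriolis force):
V_g = (1/(fρ)) |∂P/∂n| = 4.74×10⁻³ / (1.25×10⁻⁴ × 0.681) = 55.7 m/s

55.7 m/s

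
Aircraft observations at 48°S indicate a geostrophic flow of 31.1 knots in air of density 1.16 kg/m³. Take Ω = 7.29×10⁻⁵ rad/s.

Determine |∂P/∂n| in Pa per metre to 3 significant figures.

2.01×10⁻³ Pa/m

Coriolis parameter at 48°S:
f = 2Ω sin φ = 2 × 7.29×10⁻⁵ × sin 48° = 1.08×10⁻⁴ s⁻¹
Wind speed in SI: 31.1 knots = 16.0 m/s
Geostrophic balance rearranged: |∂P/∂n| = f ρ V_g
|∂P/∂n| = 1.08×10⁻⁴ × 1.16 × 16.0 = 2.01×10⁻³ Pa/m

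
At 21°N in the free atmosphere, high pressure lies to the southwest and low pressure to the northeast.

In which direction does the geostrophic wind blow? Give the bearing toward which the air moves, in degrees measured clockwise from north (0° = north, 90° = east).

135°

The pressure-gradient force points toward the northeast (bearing 045°).
Geostrophic balance: in the Northern Hemisphere the Coriolis force deflects motion to the right, so the geostrophic wind blows 90° to the right of the pressure-gradient force (low pressure on the left).
Rotating 045° by 90° clockwise gives 135° — the wind blows toward the southeast.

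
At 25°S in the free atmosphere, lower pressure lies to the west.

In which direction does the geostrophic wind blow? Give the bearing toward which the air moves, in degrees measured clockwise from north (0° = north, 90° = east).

180°

The pressure-gradient force points toward the west (bearing 270°).
Geostrophic balance: in the Southern Hemisphere the Coriolis force deflects motion to the left, so the geostrophic wind blows 90° to the left of the pressure-gradient force (low pressure on the right).
Rotating 270° by 90° counterclockwise gives 180° — the wind blows toward the south.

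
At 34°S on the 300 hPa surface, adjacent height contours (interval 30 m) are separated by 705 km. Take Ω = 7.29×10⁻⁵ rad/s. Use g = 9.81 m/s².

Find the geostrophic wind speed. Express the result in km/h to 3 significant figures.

Coriolis parameter at 34°S:
f = 2Ω sin φ = 2 × 7.29×10⁻⁵ × sin 34° = 8.15×10⁻⁵ s⁻¹
Height gradient: |∂Z/∂n| = 30 m / 705000 m = 4.26×10⁻⁵
On a pressure surface, geostrophic balance gives V_g = (g/f)|∂Z/∂n|:
V_g = 9.81 × 4.26×10⁻⁵ / 8.15×10⁻⁵ = 5.12 m/s
Converting: 5.12 m/s × 3.6 = 18.4 km/h

18.4 km/h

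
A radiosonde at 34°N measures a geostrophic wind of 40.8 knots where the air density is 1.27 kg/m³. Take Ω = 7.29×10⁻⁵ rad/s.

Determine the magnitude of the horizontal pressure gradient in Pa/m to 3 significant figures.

Coriolis parameter at 34°N:
f = 2Ω sin φ = 2 × 7.29×10⁻⁵ × sin 34° = 8.15×10⁻⁵ s⁻¹
Wind speed in SI: 40.8 knots = 21.0 m/s
Geostrophic balance rearranged: |∂P/∂n| = f ρ V_g
|∂P/∂n| = 8.15×10⁻⁵ × 1.27 × 21.0 = 2.17×10⁻³ Pa/m

2.17×10⁻³ Pa/m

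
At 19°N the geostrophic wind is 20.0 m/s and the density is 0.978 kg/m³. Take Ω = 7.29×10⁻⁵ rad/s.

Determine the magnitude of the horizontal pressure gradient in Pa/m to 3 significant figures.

9.28×10⁻⁴ Pa/m

Coriolis parameter at 19°N:
f = 2Ω sin φ = 2 × 7.29×10⁻⁵ × sin 19° = 4.75×10⁻⁵ s⁻¹
Geostrophic balance rearranged: |∂P/∂n| = f ρ V_g
|∂P/∂n| = 4.75×10⁻⁵ × 0.978 × 20.0 = 9.28×10⁻⁴ Pa/m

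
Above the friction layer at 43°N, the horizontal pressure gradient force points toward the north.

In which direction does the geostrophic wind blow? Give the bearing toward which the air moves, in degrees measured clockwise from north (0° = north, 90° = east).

The pressure-gradient force points toward the north (bearing 000°).
Geostrophic balance: in the Northern Hemisphere the Coriolis force deflects motion to the right, so the geostrophic wind blows 90° to the right of the pressure-gradient force (low pressure on the left).
Rotating 000° by 90° clockwise gives 090° — the wind blows toward the east.

090°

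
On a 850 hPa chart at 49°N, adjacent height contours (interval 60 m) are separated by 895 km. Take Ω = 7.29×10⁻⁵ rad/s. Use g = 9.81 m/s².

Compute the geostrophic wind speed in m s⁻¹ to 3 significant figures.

5.98 m s⁻¹

Coriolis parameter at 49°N:
f = 2Ω sin φ = 2 × 7.29×10⁻⁵ × sin 49° = 1.10×10⁻⁴ s⁻¹
Height gradient: |∂Z/∂n| = 60 m / 895000 m = 6.70×10⁻⁵
On a pressure surface, geostrophic balance gives V_g = (g/f)|∂Z/∂n|:
V_g = 9.81 × 6.70×10⁻⁵ / 1.10×10⁻⁴ = 5.98 m/s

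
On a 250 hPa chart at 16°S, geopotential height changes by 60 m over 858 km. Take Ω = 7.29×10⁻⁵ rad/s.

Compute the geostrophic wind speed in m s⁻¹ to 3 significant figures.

17.1 m s⁻¹

Coriolis parameter at 16°S:
f = 2Ω sin φ = 2 × 7.29×10⁻⁵ × sin 16° = 4.02×10⁻⁵ s⁻¹
Height gradient: |∂Z/∂n| = 60 m / 858000 m = 6.99×10⁻⁵
On a pressure surface, geostrophic balance gives V_g = (g/f)|∂Z/∂n|:
V_g = 9.81 × 6.99×10⁻⁵ / 4.02×10⁻⁵ = 17.1 m/s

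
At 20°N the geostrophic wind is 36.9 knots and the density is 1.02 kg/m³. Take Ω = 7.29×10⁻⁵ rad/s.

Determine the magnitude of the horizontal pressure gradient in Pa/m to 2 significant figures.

Coriolis parameter at 20°N:
f = 2Ω sin φ = 2 × 7.29×10⁻⁵ × sin 20° = 4.99×10⁻⁵ s⁻¹
Wind speed in SI: 36.9 knots = 19.0 m/s
Geostrophic balance rearranged: |∂P/∂n| = f ρ V_g
|∂P/∂n| = 4.99×10⁻⁵ × 1.02 × 19.0 = 9.66×10⁻⁴ Pa/m

9.7×10⁻⁴ Pa/m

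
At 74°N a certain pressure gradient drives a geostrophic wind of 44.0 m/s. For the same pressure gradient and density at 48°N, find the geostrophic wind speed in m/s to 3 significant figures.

56.9 m/s

With the same pressure gradient and density, V_g ∝ 1/f ∝ 1/sin φ.
V₂ = V₁ · sin φ₁ / sin φ₂ = 44.0 × sin 74° / sin 48°
V₂ = 44.0 × 0.9613/0.7431 = 56.9 m/s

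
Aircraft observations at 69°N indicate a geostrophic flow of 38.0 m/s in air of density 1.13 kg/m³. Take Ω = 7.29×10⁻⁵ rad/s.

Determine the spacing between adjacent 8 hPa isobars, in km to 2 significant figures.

Coriolis parameter at 69°N:
f = 2Ω sin φ = 2 × 7.29×10⁻⁵ × sin 69° = 1.36×10⁻⁴ s⁻¹
Geostrophic balance rearranged: |∂P/∂n| = f ρ V_g
|∂P/∂n| = 1.36×10⁻⁴ × 1.13 × 38.0 = 5.84×10⁻³ Pa/m
Isobar spacing: Δn = ΔP/|∂P/∂n| = 800 Pa / 5.84×10⁻³ Pa/m = 136873 m ≈ 140 km

140 km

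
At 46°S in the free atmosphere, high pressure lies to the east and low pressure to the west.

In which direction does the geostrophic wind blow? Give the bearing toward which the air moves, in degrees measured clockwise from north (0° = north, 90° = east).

The pressure-gradient force points toward the west (bearing 270°).
Geostrophic balance: in the Southern Hemisphere the Coriolis force deflects motion to the left, so the geostrophic wind blows 90° to the left of the pressure-gradient force (low pressure on the right).
Rotating 270° by 90° counterclockwise gives 180° — the wind blows toward the south.

180°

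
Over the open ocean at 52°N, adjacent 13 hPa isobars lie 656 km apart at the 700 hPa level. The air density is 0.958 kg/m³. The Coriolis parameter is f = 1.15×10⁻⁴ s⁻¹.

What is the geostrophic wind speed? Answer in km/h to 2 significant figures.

Pressure gradient: |∂P/∂n| = 1300 Pa / 656000 m = 1.98×10⁻³ Pa/m
Geostrophic balance (pressure-gradient force = Coriolis force):
V_g = (1/(fρ)) |∂P/∂n| = 1.98×10⁻³ / (1.15×10⁻⁴ × 0.958) = 18.0 m/s
Converting: 18.0 m/s × 3.6 = 65 km/h

65 km/h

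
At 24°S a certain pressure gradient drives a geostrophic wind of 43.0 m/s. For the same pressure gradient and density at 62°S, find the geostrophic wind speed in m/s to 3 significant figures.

With the same pressure gradient and density, V_g ∝ 1/f ∝ 1/sin φ.
V₂ = V₁ · sin φ₁ / sin φ₂ = 43.0 × sin 24° / sin 62°
V₂ = 43.0 × 0.4067/0.8829 = 19.8 m/s

19.8 m/s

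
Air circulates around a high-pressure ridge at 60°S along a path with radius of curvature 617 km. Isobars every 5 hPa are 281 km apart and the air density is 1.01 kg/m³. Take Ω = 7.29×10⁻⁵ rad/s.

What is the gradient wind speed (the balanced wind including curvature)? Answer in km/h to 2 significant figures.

66 km/h

Coriolis parameter at 60°S:
f = 2Ω sin φ = 2 × 7.29×10⁻⁵ × sin 60° = 1.26×10⁻⁴ s⁻¹
Pressure gradient: |∂P/∂n| = 500 Pa / 281000 m = 1.78×10⁻³ Pa/m
Geostrophic speed: V_g = |∂P/∂n|/(fρ) = 1.78×10⁻³/(1.26×10⁻⁴ × 1.01) = 14.0 m/s
Around a high, pressure-gradient force acts outward with centrifugal, so Coriolis balances both:
fV = (1/ρ)|∂P/∂n| + V²/R  →  V² − fR·V + fR·V_g = 0
With fR = 1.26×10⁻⁴ × 617×10³ m = 77.9 m/s:
V = [fR − √((fR)² − 4 fR V_g)]/2 = [77.9 − √(77.9² − 4×77.9×14)]/2 = 18.2 m/s
Supergeostrophic (V > V_g = 14 m/s), as expected around a high.
Converting: 18.2 m/s × 3.6 = 66 km/h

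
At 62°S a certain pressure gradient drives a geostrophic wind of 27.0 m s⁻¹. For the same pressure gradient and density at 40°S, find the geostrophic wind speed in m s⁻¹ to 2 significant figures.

With the same pressure gradient and density, V_g ∝ 1/f ∝ 1/sin φ.
V₂ = V₁ · sin φ₁ / sin φ₂ = 27.0 × sin 62° / sin 40°
V₂ = 27.0 × 0.8829/0.6428 = 37 m s⁻¹

37 m s⁻¹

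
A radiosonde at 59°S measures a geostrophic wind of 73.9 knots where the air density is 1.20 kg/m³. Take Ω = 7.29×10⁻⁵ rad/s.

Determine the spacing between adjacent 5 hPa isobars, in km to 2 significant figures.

88 km

Coriolis parameter at 59°S:
f = 2Ω sin φ = 2 × 7.29×10⁻⁵ × sin 59° = 1.25×10⁻⁴ s⁻¹
Wind speed in SI: 73.9 knots = 38.0 m/s
Geostrophic balance rearranged: |∂P/∂n| = f ρ V_g
|∂P/∂n| = 1.25×10⁻⁴ × 1.20 × 38.0 = 5.70×10⁻³ Pa/m
Isobar spacing: Δn = ΔP/|∂P/∂n| = 500 Pa / 5.70×10⁻³ Pa/m = 87697 m ≈ 88 km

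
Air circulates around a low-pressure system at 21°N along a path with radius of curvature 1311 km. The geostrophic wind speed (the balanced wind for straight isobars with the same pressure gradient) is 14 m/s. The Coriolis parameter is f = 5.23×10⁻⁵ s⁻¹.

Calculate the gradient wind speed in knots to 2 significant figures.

23 knots

Around a low, centrifugal force acts outward with Coriolis, so pressure-gradient force balances both:
(1/ρ)|∂P/∂n| = fV + V²/R  →  V² + fR·V − fR·V_g = 0
With fR = 5.23×10⁻⁵ × 1311×10³ m = 68.6 m/s:
V = [−fR + √((fR)² + 4 fR V_g)]/2 = [−68.6 + √(68.6² + 4×68.6×14)]/2 = 11.9 m/s
Subgeostrophic (V < V_g = 14 m/s), as expected around a low.
Converting: 11.9 m/s × 1.944 = 23 knots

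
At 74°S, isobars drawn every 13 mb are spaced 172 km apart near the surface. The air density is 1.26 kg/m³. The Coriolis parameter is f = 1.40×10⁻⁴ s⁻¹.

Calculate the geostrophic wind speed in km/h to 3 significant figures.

154 km/h

Pressure gradient: |∂P/∂n| = 1300 Pa / 172000 m = 7.56×10⁻³ Pa/m
Geostrophic balance (pressure-gradient force = Coriolis force):
V_g = (1/(fρ)) |∂P/∂n| = 7.56×10⁻³ / (1.40×10⁻⁴ × 1.26) = 42.8 m/s
Converting: 42.8 m/s × 3.6 = 154 km/h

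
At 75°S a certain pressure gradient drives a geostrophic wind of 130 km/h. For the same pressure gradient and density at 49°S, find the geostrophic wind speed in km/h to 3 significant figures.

166 km/h

With the same pressure gradient and density, V_g ∝ 1/f ∝ 1/sin φ.
V₂ = V₁ · sin φ₁ / sin φ₂ = 130 × sin 75° / sin 49°
V₂ = 130 × 0.9659/0.7547 = 166 km/h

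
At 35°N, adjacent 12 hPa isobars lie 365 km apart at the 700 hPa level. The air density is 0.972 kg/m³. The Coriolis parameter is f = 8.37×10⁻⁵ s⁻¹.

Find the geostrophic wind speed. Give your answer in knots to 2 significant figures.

Pressure gradient: |∂P/∂n| = 1200 Pa / 365000 m = 3.29×10⁻³ Pa/m
Geostrophic balance (pressure-gradient force = Coriolis force):
V_g = (1/(fρ)) |∂P/∂n| = 3.29×10⁻³ / (8.37×10⁻⁵ × 0.972) = 40.4 m/s
Converting: 40.4 m/s × 1.944 = 79 knots

79 knots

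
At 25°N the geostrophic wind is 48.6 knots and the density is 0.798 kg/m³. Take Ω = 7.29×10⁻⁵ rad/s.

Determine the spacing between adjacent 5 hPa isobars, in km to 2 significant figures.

410 km

Coriolis parameter at 25°N:
f = 2Ω sin φ = 2 × 7.29×10⁻⁵ × sin 25° = 6.16×10⁻⁵ s⁻¹
Wind speed in SI: 48.6 knots = 25.0 m/s
Geostrophic balance rearranged: |∂P/∂n| = f ρ V_g
|∂P/∂n| = 6.16×10⁻⁵ × 0.798 × 25.0 = 1.23×10⁻³ Pa/m
Isobar spacing: Δn = ΔP/|∂P/∂n| = 500 Pa / 1.23×10⁻³ Pa/m = 406712 m ≈ 410 km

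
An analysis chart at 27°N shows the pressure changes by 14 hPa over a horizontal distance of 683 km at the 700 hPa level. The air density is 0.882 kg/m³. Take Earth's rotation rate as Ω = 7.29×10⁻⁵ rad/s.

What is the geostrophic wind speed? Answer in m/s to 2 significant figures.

35 m/s

Coriolis parameter at 27°N:
f = 2Ω sin φ = 2 × 7.29×10⁻⁵ × sin 27° = 6.62×10⁻⁵ s⁻¹
Pressure gradient: |∂P/∂n| = 1400 Pa / 683000 m = 2.05×10⁻³ Pa/m
Geostrophic balance (pressure-gradient force = Coriolis force):
V_g = (1/(fρ)) |∂P/∂n| = 2.05×10⁻³ / (6.62×10⁻⁵ × 0.882) = 35.1 m/s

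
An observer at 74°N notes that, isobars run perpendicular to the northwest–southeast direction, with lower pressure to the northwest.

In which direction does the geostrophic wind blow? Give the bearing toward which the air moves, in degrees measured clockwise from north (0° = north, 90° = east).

The pressure-gradient force points toward the northwest (bearing 315°).
Geostrophic balance: in the Northern Hemisphere the Coriolis force deflects motion to the right, so the geostrophic wind blows 90° to the right of the pressure-gradient force (low pressure on the left).
Rotating 315° by 90° clockwise gives 045° — the wind blows toward the northeast.

045°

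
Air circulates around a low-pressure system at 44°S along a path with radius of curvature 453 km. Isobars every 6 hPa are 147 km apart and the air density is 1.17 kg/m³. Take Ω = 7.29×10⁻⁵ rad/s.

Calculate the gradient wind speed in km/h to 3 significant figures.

82.6 km/h

Coriolis parameter at 44°S:
f = 2Ω sin φ = 2 × 7.29×10⁻⁵ × sin 44° = 1.01×10⁻⁴ s⁻¹
Pressure gradient: |∂P/∂n| = 600 Pa / 147000 m = 4.08×10⁻³ Pa/m
Geostrophic speed: V_g = |∂P/∂n|/(fρ) = 4.08×10⁻³/(1.01×10⁻⁴ × 1.17) = 34.4 m/s
Around a low, centrifugal force acts outward with Coriolis, so pressure-gradient force balances both:
(1/ρ)|∂P/∂n| = fV + V²/R  →  V² + fR·V − fR·V_g = 0
With fR = 1.01×10⁻⁴ × 453×10³ m = 45.9 m/s:
V = [−fR + √((fR)² + 4 fR V_g)]/2 = [−45.9 + √(45.9² + 4×45.9×34.4)]/2 = 23 m/s
Subgeostrophic (V < V_g = 34.4 m/s), as expected around a low.
Converting: 23 m/s × 3.6 = 82.6 km/h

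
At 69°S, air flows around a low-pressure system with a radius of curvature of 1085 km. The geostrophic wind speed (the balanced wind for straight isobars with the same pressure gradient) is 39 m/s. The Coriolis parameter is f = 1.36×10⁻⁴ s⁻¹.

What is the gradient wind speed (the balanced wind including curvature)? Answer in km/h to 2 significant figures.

120 km/h

Around a low, centrifugal force acts outward with Coriolis, so pressure-gradient force balances both:
(1/ρ)|∂P/∂n| = fV + V²/R  →  V² + fR·V − fR·V_g = 0
With fR = 1.36×10⁻⁴ × 1085×10³ m = 148 m/s:
V = [−fR + √((fR)² + 4 fR V_g)]/2 = [−148 + √(148² + 4×148×39)]/2 = 32 m/s
Subgeostrophic (V < V_g = 39 m/s), as expected around a low.
Converting: 32 m/s × 3.6 = 120 km/h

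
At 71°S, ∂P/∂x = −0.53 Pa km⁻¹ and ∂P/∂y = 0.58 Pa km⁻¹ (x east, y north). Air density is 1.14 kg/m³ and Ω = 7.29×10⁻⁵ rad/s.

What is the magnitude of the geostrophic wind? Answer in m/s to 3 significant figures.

Coriolis parameter at 71°S:
f = 2Ω sin φ = 2 × 7.29×10⁻⁵ × sin 71° = 1.38×10⁻⁴ s⁻¹
In the Southern Hemisphere f is negative: f = −1.38×10⁻⁴ s⁻¹.
Component geostrophic relations (x east, y north):
u_g = −(1/(fρ)) ∂P/∂y,  v_g = (1/(fρ)) ∂P/∂x
u_g = −(0.58×10⁻³)/(−1.38×10⁻⁴ × 1.14) = 3.69 m/s;  v_g = (−0.53×10⁻³)/(−1.38×10⁻⁴ × 1.14) = 3.37 m/s
|V_g| = √(u_g² + v_g²) = 5.00 m/s

5.00 m/s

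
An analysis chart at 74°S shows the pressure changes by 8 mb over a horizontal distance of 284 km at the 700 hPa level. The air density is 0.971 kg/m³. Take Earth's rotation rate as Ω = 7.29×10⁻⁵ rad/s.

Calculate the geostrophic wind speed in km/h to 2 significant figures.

Coriolis parameter at 74°S:
f = 2Ω sin φ = 2 × 7.29×10⁻⁵ × sin 74° = 1.40×10⁻⁴ s⁻¹
Pressure gradient: |∂P/∂n| = 800 Pa / 284000 m = 2.82×10⁻³ Pa/m
Geostrophic balance (pressure-gradient force = Coriolis force):
V_g = (1/(fρ)) |∂P/∂n| = 2.82×10⁻³ / (1.40×10⁻⁴ × 0.971) = 20.7 m/s
Converting: 20.7 m/s × 3.6 = 75 km/h

75 km/h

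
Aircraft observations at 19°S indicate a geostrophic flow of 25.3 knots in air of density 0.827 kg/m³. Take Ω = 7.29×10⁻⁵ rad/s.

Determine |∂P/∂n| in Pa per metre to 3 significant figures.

5.11×10⁻⁴ Pa/m

Coriolis parameter at 19°S:
f = 2Ω sin φ = 2 × 7.29×10⁻⁵ × sin 19° = 4.75×10⁻⁵ s⁻¹
Wind speed in SI: 25.3 knots = 13.0 m/s
Geostrophic balance rearranged: |∂P/∂n| = f ρ V_g
|∂P/∂n| = 4.75×10⁻⁵ × 0.827 × 13.0 = 5.11×10⁻⁴ Pa/m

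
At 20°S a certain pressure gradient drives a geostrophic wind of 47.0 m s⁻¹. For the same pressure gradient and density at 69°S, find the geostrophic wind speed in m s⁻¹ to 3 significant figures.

With the same pressure gradient and density, V_g ∝ 1/f ∝ 1/sin φ.
V₂ = V₁ · sin φ₁ / sin φ₂ = 47.0 × sin 20° / sin 69°
V₂ = 47.0 × 0.3420/0.9336 = 17.2 m s⁻¹

17.2 m s⁻¹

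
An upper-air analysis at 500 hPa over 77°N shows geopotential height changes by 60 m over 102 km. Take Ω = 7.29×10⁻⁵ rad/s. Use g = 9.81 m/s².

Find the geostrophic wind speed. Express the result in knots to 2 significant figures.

Coriolis parameter at 77°N:
f = 2Ω sin φ = 2 × 7.29×10⁻⁵ × sin 77° = 1.42×10⁻⁴ s⁻¹
Height gradient: |∂Z/∂n| = 60 m / 102000 m = 5.88×10⁻⁴
On a pressure surface, geostrophic balance gives V_g = (g/f)|∂Z/∂n|:
V_g = 9.81 × 5.88×10⁻⁴ / 1.42×10⁻⁴ = 40.6 m/s
Converting: 40.6 m/s × 1.944 = 79 knots

79 knots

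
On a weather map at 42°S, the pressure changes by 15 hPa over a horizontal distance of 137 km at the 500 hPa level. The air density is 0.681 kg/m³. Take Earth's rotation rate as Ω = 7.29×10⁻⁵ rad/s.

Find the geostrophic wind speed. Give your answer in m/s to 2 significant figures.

Coriolis parameter at 42°S:
f = 2Ω sin φ = 2 × 7.29×10⁻⁵ × sin 42° = 9.76×10⁻⁵ s⁻¹
Pressure gradient: |∂P/∂n| = 1500 Pa / 137000 m = 1.09×10⁻² Pa/m
Geostrophic balance (pressure-gradient force = Coriolis force):
V_g = (1/(fρ)) |∂P/∂n| = 1.09×10⁻² / (9.76×10⁻⁵ × 0.681) = 165 m/s

160 m/s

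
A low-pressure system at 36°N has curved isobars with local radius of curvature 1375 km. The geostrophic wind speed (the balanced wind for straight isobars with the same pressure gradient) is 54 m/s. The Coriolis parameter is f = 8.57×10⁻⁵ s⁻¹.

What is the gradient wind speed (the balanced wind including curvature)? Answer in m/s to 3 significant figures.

40.3 m/s

Around a low, centrifugal force acts outward with Coriolis, so pressure-gradient force balances both:
(1/ρ)|∂P/∂n| = fV + V²/R  →  V² + fR·V − fR·V_g = 0
With fR = 8.57×10⁻⁵ × 1375×10³ m = 118 m/s:
V = [−fR + √((fR)² + 4 fR V_g)]/2 = [−118 + √(118² + 4×118×54)]/2 = 40.3 m/s
Subgeostrophic (V < V_g = 54 m/s), as expected around a low.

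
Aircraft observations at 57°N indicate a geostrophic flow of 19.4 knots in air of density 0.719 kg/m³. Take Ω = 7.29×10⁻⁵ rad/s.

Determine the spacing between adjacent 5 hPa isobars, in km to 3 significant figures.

570 km

Coriolis parameter at 57°N:
f = 2Ω sin φ = 2 × 7.29×10⁻⁵ × sin 57° = 1.22×10⁻⁴ s⁻¹
Wind speed in SI: 19.4 knots = 9.98 m/s
Geostrophic balance rearranged: |∂P/∂n| = f ρ V_g
|∂P/∂n| = 1.22×10⁻⁴ × 0.719 × 9.98 = 8.77×10⁻⁴ Pa/m
Isobar spacing: Δn = ΔP/|∂P/∂n| = 500 Pa / 8.77×10⁻⁴ Pa/m = 569839 m ≈ 570 km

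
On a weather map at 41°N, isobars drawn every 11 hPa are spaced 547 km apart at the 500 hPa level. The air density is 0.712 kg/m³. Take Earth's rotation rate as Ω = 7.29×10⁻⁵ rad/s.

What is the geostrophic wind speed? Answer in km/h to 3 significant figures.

Coriolis parameter at 41°N:
f = 2Ω sin φ = 2 × 7.29×10⁻⁵ × sin 41° = 9.57×10⁻⁵ s⁻¹
Pressure gradient: |∂P/∂n| = 1100 Pa / 547000 m = 2.01×10⁻³ Pa/m
Geostrophic balance (pressure-gradient force = Coriolis force):
V_g = (1/(fρ)) |∂P/∂n| = 2.01×10⁻³ / (9.57×10⁻⁵ × 0.712) = 29.5 m/s
Converting: 29.5 m/s × 3.6 = 106 km/h

106 km/h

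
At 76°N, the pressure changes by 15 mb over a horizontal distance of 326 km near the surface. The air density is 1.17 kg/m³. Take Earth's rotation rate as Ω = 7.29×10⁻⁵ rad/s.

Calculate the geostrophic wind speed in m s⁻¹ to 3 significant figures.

Coriolis parameter at 76°N:
f = 2Ω sin φ = 2 × 7.29×10⁻⁵ × sin 76° = 1.41×10⁻⁴ s⁻¹
Pressure gradient: |∂P/∂n| = 1500 Pa / 326000 m = 4.60×10⁻³ Pa/m
Geostrophic balance (pressure-gradient force = Coriolis force):
V_g = (1/(fρ)) |∂P/∂n| = 4.60×10⁻³ / (1.41×10⁻⁴ × 1.17) = 27.8 m/s

27.8 m s⁻¹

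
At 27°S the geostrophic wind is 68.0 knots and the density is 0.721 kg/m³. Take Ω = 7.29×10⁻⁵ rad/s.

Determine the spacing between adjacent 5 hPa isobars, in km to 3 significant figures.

299 km

Coriolis parameter at 27°S:
f = 2Ω sin φ = 2 × 7.29×10⁻⁵ × sin 27° = 6.62×10⁻⁵ s⁻¹
Wind speed in SI: 68.0 knots = 35.0 m/s
Geostrophic balance rearranged: |∂P/∂n| = f ρ V_g
|∂P/∂n| = 6.62×10⁻⁵ × 0.721 × 35.0 = 1.67×10⁻³ Pa/m
Isobar spacing: Δn = ΔP/|∂P/∂n| = 500 Pa / 1.67×10⁻³ Pa/m = 299491 m ≈ 299 km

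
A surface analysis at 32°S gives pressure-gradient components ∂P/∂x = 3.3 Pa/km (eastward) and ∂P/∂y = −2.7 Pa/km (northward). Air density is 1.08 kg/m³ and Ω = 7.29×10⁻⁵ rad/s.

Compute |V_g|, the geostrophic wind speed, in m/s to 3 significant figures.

51.1 m/s

Coriolis parameter at 32°S:
f = 2Ω sin φ = 2 × 7.29×10⁻⁵ × sin 32° = 7.73×10⁻⁵ s⁻¹
In the Southern Hemisphere f is negative: f = −7.73×10⁻⁵ s⁻¹.
Component geostrophic relations (x east, y north):
u_g = −(1/(fρ)) ∂P/∂y,  v_g = (1/(fρ)) ∂P/∂x
u_g = −(−2.7×10⁻³)/(−7.73×10⁻⁵ × 1.08) = −32.4 m/s;  v_g = (3.3×10⁻³)/(−7.73×10⁻⁵ × 1.08) = −39.5 m/s
|V_g| = √(u_g² + v_g²) = 51.1 m/s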